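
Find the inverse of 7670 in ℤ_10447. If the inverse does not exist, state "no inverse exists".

gcd(10447, 7670) by repeated division:
10447 = 1·7670 + 2777
7670 = 2·2777 + 2116
2777 = 1·2116 + 661
2116 = 3·661 + 133
661 = 4·133 + 129
133 = 1·129 + 4
129 = 32·4 + 1
4 = 4·1 + 0
The gcd is 1. Working backward:
1 = 129 − 32·4
1 = −32·133 + 33·129
1 = 33·661 − 164·133
1 = −164·2116 + 525·661
1 = 525·2777 − 689·2116
1 = −689·7670 + 1903·2777
1 = 1903·10447 − 2592·7670
So 7670·(-2592) ≡ 1 (mod 10447), and -2592 ≡ 7855 (mod 10447).

7855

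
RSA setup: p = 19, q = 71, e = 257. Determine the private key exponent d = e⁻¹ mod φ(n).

353

φ(n) = (p−1)(q−1) = 18·70 = 1260.
Need d with 257·d ≡ 1 (mod 1260). Apply the extended Euclidean algorithm:
1260 = 4*257 + 232
257 = 1*232 + 25
232 = 9*25 + 7
25 = 3*7 + 4
7 = 1*4 + 3
4 = 1*3 + 1
3 = 3*1 + 0
Back-substitute:
1 = 4 − 3
1 = −7 + 2·4
1 = 2·25 − 7·7
1 = −7·232 + 65·25
1 = 65·257 − 72·232
1 = −72·1260 + 353·257
So 257·353 ≡ 1 (mod 1260), hence d = 353.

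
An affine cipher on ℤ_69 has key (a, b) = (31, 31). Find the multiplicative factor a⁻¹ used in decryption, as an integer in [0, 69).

Extended Euclidean algorithm:
69 = 2·31 + 7
31 = 4·7 + 3
7 = 2·3 + 1
3 = 3·1 + 0
gcd = 1, so the inverse exists. Back-substitute:
1 = 7 − 2·3
1 = −2·31 + 9·7
1 = 9·69 − 20·31
Thus 31·(-20) ≡ 1 (mod 69); reducing, -20 mod 69 = 49.

49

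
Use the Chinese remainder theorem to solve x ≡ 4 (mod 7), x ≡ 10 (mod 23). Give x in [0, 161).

102

Write x = 4 + 7·k. Then 7·k ≡ 10 − 4 ≡ 6 (mod 23).
Need 7⁻¹ mod 23. Extended Euclid on (23, 7):
23 = 3×7 + 2
7 = 3×2 + 1
2 = 2×1 + 0
Back-substitute:
1 = 7 − 3·2
1 = −3·23 + 10·7
7⁻¹ ≡ 10 (mod 23), so k ≡ 10·6 ≡ 14 (mod 23).
x = 4 + 7·14 = 102.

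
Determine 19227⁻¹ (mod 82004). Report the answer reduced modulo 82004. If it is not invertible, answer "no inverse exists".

Euclidean algorithm on 82004, 19227:
82004 = 4×19227 + 5096
19227 = 3×5096 + 3939
5096 = 1×3939 + 1157
3939 = 3×1157 + 468
1157 = 2×468 + 221
468 = 2×221 + 26
221 = 8×26 + 13
26 = 2×13 + 0
gcd(19227, 82004) = 13 ≠ 1, so 19227 has no multiplicative inverse modulo 82004.

no inverse exists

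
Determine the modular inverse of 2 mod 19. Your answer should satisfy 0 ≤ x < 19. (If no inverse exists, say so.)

10

Extended Euclidean algorithm:
19 = 9×2 + 1
2 = 2×1 + 0
The gcd is 1. Working backward:
1 = 19 − 9·2
Hence 2⁻¹ ≡ -9 ≡ 10 (mod 19).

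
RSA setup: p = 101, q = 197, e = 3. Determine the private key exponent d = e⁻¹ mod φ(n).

φ(n) = (p−1)(q−1) = 100·196 = 19600.
Need d with 3·d ≡ 1 (mod 19600). Apply the extended Euclidean algorithm:
19600 = 6533·3 + 1
3 = 3·1 + 0
Back-substitute:
1 = 19600 − 6533·3
So 3·(-6533) ≡ 1 (mod 19600), hence d ≡ -6533 ≡ 13067 (mod 19600).

13067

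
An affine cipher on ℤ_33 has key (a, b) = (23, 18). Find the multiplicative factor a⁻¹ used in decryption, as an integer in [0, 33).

Extended Euclidean algorithm:
33 = 1×23 + 10
23 = 2×10 + 3
10 = 3×3 + 1
3 = 3×1 + 0
gcd = 1, so the inverse exists. Back-substitute:
1 = 10 − 3·3
1 = −3·23 + 7·10
1 = 7·33 − 10·23
Thus 23·(-10) ≡ 1 (mod 33); reducing, -10 mod 33 = 23.

23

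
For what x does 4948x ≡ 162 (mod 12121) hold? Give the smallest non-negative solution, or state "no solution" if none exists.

First find gcd(4948, 12121):
12121 = 2·4948 + 2225
4948 = 2·2225 + 498
2225 = 4·498 + 233
498 = 2·233 + 32
233 = 7·32 + 9
32 = 3·9 + 5
9 = 1·5 + 4
5 = 1·4 + 1
4 = 4·1 + 0
gcd = 1, so a unique solution mod 12121 exists.
Back-substitute for the Bézout coefficients:
1 = 5 − 4
1 = −9 + 2·5
1 = 2·32 − 7·9
1 = −7·233 + 51·32
1 = 51·498 − 109·233
1 = −109·2225 + 487·498
1 = 487·4948 − 1083·2225
1 = −1083·12121 + 2653·4948
So 4948·(2653) ≡ 1 (mod 12121), giving 4948⁻¹ ≡ 2653.
x ≡ 4948⁻¹·162 ≡ 2653·162 ≡ 5551 (mod 12121).

5551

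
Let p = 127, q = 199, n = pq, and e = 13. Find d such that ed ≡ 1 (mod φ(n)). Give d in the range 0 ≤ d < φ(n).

φ(n) = (p−1)(q−1) = 126·198 = 24948.
Need d with 13·d ≡ 1 (mod 24948). Apply the extended Euclidean algorithm:
24948 = 1919*13 + 1
13 = 13*1 + 0
Back-substitute:
1 = 24948 − 1919·13
So 13·(-1919) ≡ 1 (mod 24948), hence d ≡ -1919 ≡ 23029 (mod 24948).

23029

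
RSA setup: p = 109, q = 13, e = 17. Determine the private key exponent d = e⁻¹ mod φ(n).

305

φ(n) = (p−1)(q−1) = 108·12 = 1296.
Need d with 17·d ≡ 1 (mod 1296). Apply the extended Euclidean algorithm:
1296 = 76·17 + 4
17 = 4·4 + 1
4 = 4·1 + 0
Back-substitute:
1 = 17 − 4·4
1 = −4·1296 + 305·17
So 17·305 ≡ 1 (mod 1296), hence d = 305.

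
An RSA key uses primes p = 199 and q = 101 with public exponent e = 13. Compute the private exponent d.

φ(n) = (p−1)(q−1) = 198·100 = 19800.
Need d with 13·d ≡ 1 (mod 19800). Apply the extended Euclidean algorithm:
19800 = 1523×13 + 1
13 = 13×1 + 0
Back-substitute:
1 = 19800 − 1523·13
So 13·(-1523) ≡ 1 (mod 19800), hence d ≡ -1523 ≡ 18277 (mod 19800).

18277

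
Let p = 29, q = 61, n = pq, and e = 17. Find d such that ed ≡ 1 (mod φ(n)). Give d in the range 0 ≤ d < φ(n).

φ(n) = (p−1)(q−1) = 28·60 = 1680.
Need d with 17·d ≡ 1 (mod 1680). Apply the extended Euclidean algorithm:
1680 = 98×17 + 14
17 = 1×14 + 3
14 = 4×3 + 2
3 = 1×2 + 1
2 = 2×1 + 0
Back-substitute:
1 = 3 − 2
1 = −14 + 5·3
1 = 5·17 − 6·14
1 = −6·1680 + 593·17
So 17·593 ≡ 1 (mod 1680), hence d = 593.

593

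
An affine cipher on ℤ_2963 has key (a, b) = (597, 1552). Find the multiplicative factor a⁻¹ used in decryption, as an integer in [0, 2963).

943

gcd(2963, 597) by repeated division:
2963 = 4·597 + 575
597 = 1·575 + 22
575 = 26·22 + 3
22 = 7·3 + 1
3 = 3·1 + 0
gcd = 1, so the inverse exists. Back-substitute:
1 = 22 − 7·3
1 = −7·575 + 183·22
1 = 183·597 − 190·575
1 = −190·2963 + 943·597
So 597·943 ≡ 1 (mod 2963).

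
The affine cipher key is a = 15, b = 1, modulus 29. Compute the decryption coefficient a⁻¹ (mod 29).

Extended Euclidean algorithm:
29 = 1*15 + 14
15 = 1*14 + 1
14 = 14*1 + 0
Since gcd(15, 29) = 1, back-substitute to write 1 as a combination:
1 = 15 − 14
1 = −29 + 2·15
So 15·2 ≡ 1 (mod 29).

2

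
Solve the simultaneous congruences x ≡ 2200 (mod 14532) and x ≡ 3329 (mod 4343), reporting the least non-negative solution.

22730248

Write x = 2200 + 14532·k. Then 14532·k ≡ 3329 − 2200 ≡ 1129 (mod 4343).
Need 14532⁻¹ mod 4343. Extended Euclid on (4343, 1503):
4343 = 2*1503 + 1337
1503 = 1*1337 + 166
1337 = 8*166 + 9
166 = 18*9 + 4
9 = 2*4 + 1
4 = 4*1 + 0
Back-substitute:
1 = 9 − 2·4
1 = −2·166 + 37·9
1 = 37·1337 − 298·166
1 = −298·1503 + 335·1337
1 = 335·4343 − 968·1503
14532⁻¹ ≡ 3375 (mod 4343), so k ≡ 3375·1129 ≡ 1564 (mod 4343).
x = 2200 + 14532·1564 = 22730248.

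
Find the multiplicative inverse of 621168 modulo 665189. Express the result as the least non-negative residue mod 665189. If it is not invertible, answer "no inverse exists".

Apply the Euclidean algorithm to 665189 and 621168:
665189 = 1×621168 + 44021
621168 = 14×44021 + 4874
44021 = 9×4874 + 155
4874 = 31×155 + 69
155 = 2×69 + 17
69 = 4×17 + 1
17 = 17×1 + 0
gcd = 1, so the inverse exists. Back-substitute:
1 = 69 − 4·17
1 = −4·155 + 9·69
1 = 9·4874 − 283·155
1 = −283·44021 + 2556·4874
1 = 2556·621168 − 36067·44021
1 = −36067·665189 + 38623·621168
So 621168·38623 ≡ 1 (mod 665189).

38623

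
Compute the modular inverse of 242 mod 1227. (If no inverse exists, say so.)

938

Run Euclid on (1227, 242):
1227 = 5*242 + 17
242 = 14*17 + 4
17 = 4*4 + 1
4 = 4*1 + 0
gcd = 1, so the inverse exists. Back-substitute:
1 = 17 − 4·4
1 = −4·242 + 57·17
1 = 57·1227 − 289·242
So 242·(-289) ≡ 1 (mod 1227), and -289 ≡ 938 (mod 1227).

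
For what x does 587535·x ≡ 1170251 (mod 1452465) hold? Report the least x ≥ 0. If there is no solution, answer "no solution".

no solution

gcd(587535, 1452465):
1452465 = 2*587535 + 277395
587535 = 2*277395 + 32745
277395 = 8*32745 + 15435
32745 = 2*15435 + 1875
15435 = 8*1875 + 435
1875 = 4*435 + 135
435 = 3*135 + 30
135 = 4*30 + 15
30 = 2*15 + 0
gcd = 15, but 15 ∤ 1170251, so the congruence has no solution.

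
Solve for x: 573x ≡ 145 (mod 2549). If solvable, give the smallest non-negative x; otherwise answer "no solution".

1059

First find gcd(573, 2549):
2549 = 4×573 + 257
573 = 2×257 + 59
257 = 4×59 + 21
59 = 2×21 + 17
21 = 1×17 + 4
17 = 4×4 + 1
4 = 4×1 + 0
gcd = 1, so a unique solution mod 2549 exists.
Back-substitute for the Bézout coefficients:
1 = 17 − 4·4
1 = −4·21 + 5·17
1 = 5·59 − 14·21
1 = −14·257 + 61·59
1 = 61·573 − 136·257
1 = −136·2549 + 605·573
So 573·(605) ≡ 1 (mod 2549), giving 573⁻¹ ≡ 605.
x ≡ 573⁻¹·145 ≡ 605·145 ≡ 1059 (mod 2549).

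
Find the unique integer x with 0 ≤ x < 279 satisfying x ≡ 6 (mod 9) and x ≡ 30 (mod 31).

123

Write x = 6 + 9·k. Then 9·k ≡ 30 − 6 ≡ 24 (mod 31).
Need 9⁻¹ mod 31. Extended Euclid on (31, 9):
31 = 3×9 + 4
9 = 2×4 + 1
4 = 4×1 + 0
Back-substitute:
1 = 9 − 2·4
1 = −2·31 + 7·9
9⁻¹ ≡ 7 (mod 31), so k ≡ 7·24 ≡ 13 (mod 31).
x = 6 + 9·13 = 123.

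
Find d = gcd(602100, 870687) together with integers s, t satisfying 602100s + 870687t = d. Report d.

Repeated division:
870687 = 1*602100 + 268587
602100 = 2*268587 + 64926
268587 = 4*64926 + 8883
64926 = 7*8883 + 2745
8883 = 3*2745 + 648
2745 = 4*648 + 153
648 = 4*153 + 36
153 = 4*36 + 9
36 = 4*9 + 0
gcd(602100, 870687) = 9.
Back-substituting:
9 = 153 − 4·36
9 = −4·648 + 17·153
9 = 17·2745 − 72·648
9 = −72·8883 + 233·2745
9 = 233·64926 − 1703·8883
9 = −1703·268587 + 7045·64926
9 = 7045·602100 − 15793·268587
9 = −15793·870687 + 22838·602100
So 9 = (-15793)·870687 + (22838)·602100.

9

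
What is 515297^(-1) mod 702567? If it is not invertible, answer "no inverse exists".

490874

gcd(702567, 515297) by repeated division:
702567 = 1·515297 + 187270
515297 = 2·187270 + 140757
187270 = 1·140757 + 46513
140757 = 3·46513 + 1218
46513 = 38·1218 + 229
1218 = 5·229 + 73
229 = 3·73 + 10
73 = 7·10 + 3
10 = 3·3 + 1
3 = 3·1 + 0
The gcd is 1. Working backward:
1 = 10 − 3·3
1 = −3·73 + 22·10
1 = 22·229 − 69·73
1 = −69·1218 + 367·229
1 = 367·46513 − 14015·1218
1 = −14015·140757 + 42412·46513
1 = 42412·187270 − 56427·140757
1 = −56427·515297 + 155266·187270
1 = 155266·702567 − 211693·515297
Hence 515297⁻¹ ≡ -211693 ≡ 490874 (mod 702567).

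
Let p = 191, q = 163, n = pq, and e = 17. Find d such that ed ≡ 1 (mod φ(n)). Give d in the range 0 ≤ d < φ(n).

9053

φ(n) = (p−1)(q−1) = 190·162 = 30780.
Need d with 17·d ≡ 1 (mod 30780). Apply the extended Euclidean algorithm:
30780 = 1810·17 + 10
17 = 1·10 + 7
10 = 1·7 + 3
7 = 2·3 + 1
3 = 3·1 + 0
Back-substitute:
1 = 7 − 2·3
1 = −2·10 + 3·7
1 = 3·17 − 5·10
1 = −5·30780 + 9053·17
So 17·9053 ≡ 1 (mod 30780), hence d = 9053.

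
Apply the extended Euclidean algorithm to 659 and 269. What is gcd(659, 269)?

1

Euclidean algorithm:
659 = 2×269 + 121
269 = 2×121 + 27
121 = 4×27 + 13
27 = 2×13 + 1
13 = 13×1 + 0
gcd(659, 269) = 1.
Working backward:
1 = 27 − 2·13
1 = −2·121 + 9·27
1 = 9·269 − 20·121
1 = −20·659 + 49·269
So 1 = (-20)·659 + (49)·269.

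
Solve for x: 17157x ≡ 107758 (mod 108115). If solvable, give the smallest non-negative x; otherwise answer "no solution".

2174

First find gcd(17157, 108115):
108115 = 6·17157 + 5173
17157 = 3·5173 + 1638
5173 = 3·1638 + 259
1638 = 6·259 + 84
259 = 3·84 + 7
84 = 12·7 + 0
gcd = 7 and 7 | 107758, so solutions exist. Divide through by 7: 2451x ≡ 15394 (mod 15445).
Now find 2451⁻¹ mod 15445:
15445 = 6*2451 + 739
2451 = 3*739 + 234
739 = 3*234 + 37
234 = 6*37 + 12
37 = 3*12 + 1
12 = 12*1 + 0
Back-substitute:
1 = 37 − 3·12
1 = −3·234 + 19·37
1 = 19·739 − 60·234
1 = −60·2451 + 199·739
1 = 199·15445 − 1254·2451
So 2451·(-1254) ≡ 1 (mod 15445), i.e. 2451⁻¹ ≡ 14191.
Then x ≡ 14191·15394 ≡ 2174 (mod 15445); the smallest non-negative solution is x = 2174.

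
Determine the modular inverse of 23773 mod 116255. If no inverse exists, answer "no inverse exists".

gcd(116255, 23773) by repeated division:
116255 = 4·23773 + 21163
23773 = 1·21163 + 2610
21163 = 8·2610 + 283
2610 = 9·283 + 63
283 = 4·63 + 31
63 = 2·31 + 1
31 = 31·1 + 0
Since gcd(23773, 116255) = 1, back-substitute to write 1 as a combination:
1 = 63 − 2·31
1 = −2·283 + 9·63
1 = 9·2610 − 83·283
1 = −83·21163 + 673·2610
1 = 673·23773 − 756·21163
1 = −756·116255 + 3697·23773
So 23773·3697 ≡ 1 (mod 116255).

3697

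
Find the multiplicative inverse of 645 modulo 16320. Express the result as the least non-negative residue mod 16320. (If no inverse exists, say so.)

Compute gcd(645, 16320):
16320 = 25*645 + 195
645 = 3*195 + 60
195 = 3*60 + 15
60 = 4*15 + 0
Since gcd = 15 > 1, 645 is not a unit mod 16320.

no inverse exists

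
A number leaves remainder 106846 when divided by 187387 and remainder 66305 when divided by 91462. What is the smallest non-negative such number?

Write x = 106846 + 187387·k. Then 187387·k ≡ 66305 − 106846 ≡ 50921 (mod 91462).
Need 187387⁻¹ mod 91462. Extended Euclid on (91462, 4463):
91462 = 20*4463 + 2202
4463 = 2*2202 + 59
2202 = 37*59 + 19
59 = 3*19 + 2
19 = 9*2 + 1
2 = 2*1 + 0
Back-substitute:
1 = 19 − 9·2
1 = −9·59 + 28·19
1 = 28·2202 − 1045·59
1 = −1045·4463 + 2118·2202
1 = 2118·91462 − 43405·4463
187387⁻¹ ≡ 48057 (mod 91462), so k ≡ 48057·50921 ≡ 44687 (mod 91462).
x = 106846 + 187387·44687 = 8373869715.

8373869715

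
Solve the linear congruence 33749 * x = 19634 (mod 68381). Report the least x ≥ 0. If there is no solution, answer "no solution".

36508

First find gcd(33749, 68381):
68381 = 2·33749 + 883
33749 = 38·883 + 195
883 = 4·195 + 103
195 = 1·103 + 92
103 = 1·92 + 11
92 = 8·11 + 4
11 = 2·4 + 3
4 = 1·3 + 1
3 = 3·1 + 0
gcd = 1, so a unique solution mod 68381 exists.
Back-substitute for the Bézout coefficients:
1 = 4 − 3
1 = −11 + 3·4
1 = 3·92 − 25·11
1 = −25·103 + 28·92
1 = 28·195 − 53·103
1 = −53·883 + 240·195
1 = 240·33749 − 9173·883
1 = −9173·68381 + 18586·33749
So 33749·(18586) ≡ 1 (mod 68381), giving 33749⁻¹ ≡ 18586.
x ≡ 33749⁻¹·19634 ≡ 18586·19634 ≡ 36508 (mod 68381).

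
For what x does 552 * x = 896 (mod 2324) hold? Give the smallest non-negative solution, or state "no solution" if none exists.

490

First find gcd(552, 2324):
2324 = 4×552 + 116
552 = 4×116 + 88
116 = 1×88 + 28
88 = 3×28 + 4
28 = 7×4 + 0
gcd = 4 and 4 | 896, so solutions exist. Divide through by 4: 138x ≡ 224 (mod 581).
Now find 138⁻¹ mod 581:
581 = 4·138 + 29
138 = 4·29 + 22
29 = 1·22 + 7
22 = 3·7 + 1
7 = 7·1 + 0
Back-substitute:
1 = 22 − 3·7
1 = −3·29 + 4·22
1 = 4·138 − 19·29
1 = −19·581 + 80·138
So 138⁻¹ ≡ 80 (mod 581).
Then x ≡ 80·224 ≡ 490 (mod 581); the smallest non-negative solution is x = 490.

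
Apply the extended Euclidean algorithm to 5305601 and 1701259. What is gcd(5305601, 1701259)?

7

Apply Euclid's algorithm to 5305601 and 1701259:
5305601 = 3·1701259 + 201824
1701259 = 8·201824 + 86667
201824 = 2·86667 + 28490
86667 = 3·28490 + 1197
28490 = 23·1197 + 959
1197 = 1·959 + 238
959 = 4·238 + 7
238 = 34·7 + 0
gcd(5305601, 1701259) = 7.
Express as a combination:
7 = 959 − 4·238
7 = −4·1197 + 5·959
7 = 5·28490 − 119·1197
7 = −119·86667 + 362·28490
7 = 362·201824 − 843·86667
7 = −843·1701259 + 7106·201824
7 = 7106·5305601 − 22161·1701259
So 7 = (7106)·5305601 + (-22161)·1701259.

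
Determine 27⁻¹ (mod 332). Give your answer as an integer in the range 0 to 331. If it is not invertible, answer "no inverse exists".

123

Extended Euclidean algorithm:
332 = 12·27 + 8
27 = 3·8 + 3
8 = 2·3 + 2
3 = 1·2 + 1
2 = 2·1 + 0
gcd = 1, so the inverse exists. Back-substitute:
1 = 3 − 2
1 = −8 + 3·3
1 = 3·27 − 10·8
1 = −10·332 + 123·27
So 27·123 ≡ 1 (mod 332).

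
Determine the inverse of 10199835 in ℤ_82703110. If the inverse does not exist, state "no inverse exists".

Euclidean algorithm on 82703110, 10199835:
82703110 = 8*10199835 + 1104430
10199835 = 9*1104430 + 259965
1104430 = 4*259965 + 64570
259965 = 4*64570 + 1685
64570 = 38*1685 + 540
1685 = 3*540 + 65
540 = 8*65 + 20
65 = 3*20 + 5
20 = 4*5 + 0
gcd(10199835, 82703110) = 5 ≠ 1, so 10199835 has no multiplicative inverse modulo 82703110.

no inverse exists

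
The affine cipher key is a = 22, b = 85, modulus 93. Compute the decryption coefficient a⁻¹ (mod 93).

55

Apply the Euclidean algorithm to 93 and 22:
93 = 4*22 + 5
22 = 4*5 + 2
5 = 2*2 + 1
2 = 2*1 + 0
Since gcd(22, 93) = 1, back-substitute to write 1 as a combination:
1 = 5 − 2·2
1 = −2·22 + 9·5
1 = 9·93 − 38·22
Thus 22·(-38) ≡ 1 (mod 93); reducing, -38 mod 93 = 55.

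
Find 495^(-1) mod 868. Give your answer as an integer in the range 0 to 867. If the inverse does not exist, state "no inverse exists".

Run Euclid on (868, 495):
868 = 1×495 + 373
495 = 1×373 + 122
373 = 3×122 + 7
122 = 17×7 + 3
7 = 2×3 + 1
3 = 3×1 + 0
Since gcd(495, 868) = 1, back-substitute to write 1 as a combination:
1 = 7 − 2·3
1 = −2·122 + 35·7
1 = 35·373 − 107·122
1 = −107·495 + 142·373
1 = 142·868 − 249·495
Hence 495⁻¹ ≡ -249 ≡ 619 (mod 868).

619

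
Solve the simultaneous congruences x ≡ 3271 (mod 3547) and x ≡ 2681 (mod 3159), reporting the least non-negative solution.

Write x = 3271 + 3547·k. Then 3547·k ≡ 2681 − 3271 ≡ 2569 (mod 3159).
Need 3547⁻¹ mod 3159. Extended Euclid on (3159, 388):
3159 = 8·388 + 55
388 = 7·55 + 3
55 = 18·3 + 1
3 = 3·1 + 0
Back-substitute:
1 = 55 − 18·3
1 = −18·388 + 127·55
1 = 127·3159 − 1034·388
3547⁻¹ ≡ 2125 (mod 3159), so k ≡ 2125·2569 ≡ 373 (mod 3159).
x = 3271 + 3547·373 = 1326302.

1326302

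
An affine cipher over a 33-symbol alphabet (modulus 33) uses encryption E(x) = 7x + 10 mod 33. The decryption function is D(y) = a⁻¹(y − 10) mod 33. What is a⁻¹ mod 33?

19

gcd(33, 7) by repeated division:
33 = 4*7 + 5
7 = 1*5 + 2
5 = 2*2 + 1
2 = 2*1 + 0
Since gcd(7, 33) = 1, back-substitute to write 1 as a combination:
1 = 5 − 2·2
1 = −2·7 + 3·5
1 = 3·33 − 14·7
Thus 7·(-14) ≡ 1 (mod 33); reducing, -14 mod 33 = 19.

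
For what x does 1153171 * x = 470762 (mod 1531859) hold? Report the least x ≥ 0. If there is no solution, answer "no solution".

First find gcd(1153171, 1531859):
1531859 = 1*1153171 + 378688
1153171 = 3*378688 + 17107
378688 = 22*17107 + 2334
17107 = 7*2334 + 769
2334 = 3*769 + 27
769 = 28*27 + 13
27 = 2*13 + 1
13 = 13*1 + 0
gcd = 1, so a unique solution mod 1531859 exists.
Back-substitute for the Bézout coefficients:
1 = 27 − 2·13
1 = −2·769 + 57·27
1 = 57·2334 − 173·769
1 = −173·17107 + 1268·2334
1 = 1268·378688 − 28069·17107
1 = −28069·1153171 + 85475·378688
1 = 85475·1531859 − 113544·1153171
So 1153171·(-113544) ≡ 1 (mod 1531859), giving 1153171⁻¹ ≡ 1418315.
x ≡ 1153171⁻¹·470762 ≡ 1418315·470762 ≡ 487418 (mod 1531859).

487418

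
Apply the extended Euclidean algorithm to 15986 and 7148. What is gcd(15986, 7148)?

2

Euclidean algorithm:
15986 = 2·7148 + 1690
7148 = 4·1690 + 388
1690 = 4·388 + 138
388 = 2·138 + 112
138 = 1·112 + 26
112 = 4·26 + 8
26 = 3·8 + 2
8 = 4·2 + 0
gcd(15986, 7148) = 2.
Express as a combination:
2 = 26 − 3·8
2 = −3·112 + 13·26
2 = 13·138 − 16·112
2 = −16·388 + 45·138
2 = 45·1690 − 196·388
2 = −196·7148 + 829·1690
2 = 829·15986 − 1854·7148
So 2 = (829)·15986 + (-1854)·7148.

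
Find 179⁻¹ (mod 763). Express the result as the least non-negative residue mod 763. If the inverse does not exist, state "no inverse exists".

422

gcd(763, 179) by repeated division:
763 = 4·179 + 47
179 = 3·47 + 38
47 = 1·38 + 9
38 = 4·9 + 2
9 = 4·2 + 1
2 = 2·1 + 0
Since gcd(179, 763) = 1, back-substitute to write 1 as a combination:
1 = 9 − 4·2
1 = −4·38 + 17·9
1 = 17·47 − 21·38
1 = −21·179 + 80·47
1 = 80·763 − 341·179
So 179·(-341) ≡ 1 (mod 763), and -341 ≡ 422 (mod 763).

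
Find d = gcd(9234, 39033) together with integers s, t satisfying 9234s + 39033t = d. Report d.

Euclidean algorithm:
39033 = 4*9234 + 2097
9234 = 4*2097 + 846
2097 = 2*846 + 405
846 = 2*405 + 36
405 = 11*36 + 9
36 = 4*9 + 0
gcd(9234, 39033) = 9.
Express as a combination:
9 = 405 − 11·36
9 = −11·846 + 23·405
9 = 23·2097 − 57·846
9 = −57·9234 + 251·2097
9 = 251·39033 − 1061·9234
So 9 = (251)·39033 + (-1061)·9234.

9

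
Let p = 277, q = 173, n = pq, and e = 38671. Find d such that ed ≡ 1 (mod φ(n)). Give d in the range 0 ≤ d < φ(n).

23647

φ(n) = (p−1)(q−1) = 276·172 = 47472.
Need d with 38671·d ≡ 1 (mod 47472). Apply the extended Euclidean algorithm:
47472 = 1·38671 + 8801
38671 = 4·8801 + 3467
8801 = 2·3467 + 1867
3467 = 1·1867 + 1600
1867 = 1·1600 + 267
1600 = 5·267 + 265
267 = 1·265 + 2
265 = 132·2 + 1
2 = 2·1 + 0
Back-substitute:
1 = 265 − 132·2
1 = −132·267 + 133·265
1 = 133·1600 − 797·267
1 = −797·1867 + 930·1600
1 = 930·3467 − 1727·1867
1 = −1727·8801 + 4384·3467
1 = 4384·38671 − 19263·8801
1 = −19263·47472 + 23647·38671
So 38671·23647 ≡ 1 (mod 47472), hence d = 23647.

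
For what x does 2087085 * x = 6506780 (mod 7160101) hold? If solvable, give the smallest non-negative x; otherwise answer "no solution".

gcd(2087085, 7160101):
7160101 = 3×2087085 + 898846
2087085 = 2×898846 + 289393
898846 = 3×289393 + 30667
289393 = 9×30667 + 13390
30667 = 2×13390 + 3887
13390 = 3×3887 + 1729
3887 = 2×1729 + 429
1729 = 4×429 + 13
429 = 33×13 + 0
gcd = 13, but 13 ∤ 6506780, so the congruence has no solution.

no solution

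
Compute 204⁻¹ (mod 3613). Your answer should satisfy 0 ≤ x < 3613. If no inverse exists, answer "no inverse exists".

Extended Euclidean algorithm:
3613 = 17·204 + 145
204 = 1·145 + 59
145 = 2·59 + 27
59 = 2·27 + 5
27 = 5·5 + 2
5 = 2·2 + 1
2 = 2·1 + 0
Since gcd(204, 3613) = 1, back-substitute to write 1 as a combination:
1 = 5 − 2·2
1 = −2·27 + 11·5
1 = 11·59 − 24·27
1 = −24·145 + 59·59
1 = 59·204 − 83·145
1 = −83·3613 + 1470·204
So 204·1470 ≡ 1 (mod 3613).

1470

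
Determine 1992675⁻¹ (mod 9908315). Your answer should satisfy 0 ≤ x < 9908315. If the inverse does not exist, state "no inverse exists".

no inverse exists

Euclidean algorithm on 9908315, 1992675:
9908315 = 4·1992675 + 1937615
1992675 = 1·1937615 + 55060
1937615 = 35·55060 + 10515
55060 = 5·10515 + 2485
10515 = 4·2485 + 575
2485 = 4·575 + 185
575 = 3·185 + 20
185 = 9·20 + 5
20 = 4·5 + 0
gcd(1992675, 9908315) = 5 ≠ 1, so 1992675 has no multiplicative inverse modulo 9908315.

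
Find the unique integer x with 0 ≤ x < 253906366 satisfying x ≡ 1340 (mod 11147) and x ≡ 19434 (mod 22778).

107235480

Write x = 1340 + 11147·k. Then 11147·k ≡ 19434 − 1340 ≡ 18094 (mod 22778).
Need 11147⁻¹ mod 22778. Extended Euclid on (22778, 11147):
22778 = 2·11147 + 484
11147 = 23·484 + 15
484 = 32·15 + 4
15 = 3·4 + 3
4 = 1·3 + 1
3 = 3·1 + 0
Back-substitute:
1 = 4 − 3
1 = −15 + 4·4
1 = 4·484 − 129·15
1 = −129·11147 + 2971·484
1 = 2971·22778 − 6071·11147
11147⁻¹ ≡ 16707 (mod 22778), so k ≡ 16707·18094 ≡ 9620 (mod 22778).
x = 1340 + 11147·9620 = 107235480.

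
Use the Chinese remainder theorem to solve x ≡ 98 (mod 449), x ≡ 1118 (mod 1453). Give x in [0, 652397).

368727

Write x = 98 + 449·k. Then 449·k ≡ 1118 − 98 ≡ 1020 (mod 1453).
Need 449⁻¹ mod 1453. Extended Euclid on (1453, 449):
1453 = 3·449 + 106
449 = 4·106 + 25
106 = 4·25 + 6
25 = 4·6 + 1
6 = 6·1 + 0
Back-substitute:
1 = 25 − 4·6
1 = −4·106 + 17·25
1 = 17·449 − 72·106
1 = −72·1453 + 233·449
449⁻¹ ≡ 233 (mod 1453), so k ≡ 233·1020 ≡ 821 (mod 1453).
x = 98 + 449·821 = 368727.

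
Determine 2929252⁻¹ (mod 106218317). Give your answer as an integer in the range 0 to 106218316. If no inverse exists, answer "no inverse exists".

84689691

Apply the Euclidean algorithm to 106218317 and 2929252:
106218317 = 36·2929252 + 765245
2929252 = 3·765245 + 633517
765245 = 1·633517 + 131728
633517 = 4·131728 + 106605
131728 = 1·106605 + 25123
106605 = 4·25123 + 6113
25123 = 4·6113 + 671
6113 = 9·671 + 74
671 = 9·74 + 5
74 = 14·5 + 4
5 = 1·4 + 1
4 = 4·1 + 0
gcd = 1, so the inverse exists. Back-substitute:
1 = 5 − 4
1 = −74 + 15·5
1 = 15·671 − 136·74
1 = −136·6113 + 1239·671
1 = 1239·25123 − 5092·6113
1 = −5092·106605 + 21607·25123
1 = 21607·131728 − 26699·106605
1 = −26699·633517 + 128403·131728
1 = 128403·765245 − 155102·633517
1 = −155102·2929252 + 593709·765245
1 = 593709·106218317 − 21528626·2929252
Hence 2929252⁻¹ ≡ -21528626 ≡ 84689691 (mod 106218317).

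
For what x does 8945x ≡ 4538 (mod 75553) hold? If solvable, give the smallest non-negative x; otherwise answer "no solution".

32933

First find gcd(8945, 75553):
75553 = 8×8945 + 3993
8945 = 2×3993 + 959
3993 = 4×959 + 157
959 = 6×157 + 17
157 = 9×17 + 4
17 = 4×4 + 1
4 = 4×1 + 0
gcd = 1, so a unique solution mod 75553 exists.
Back-substitute for the Bézout coefficients:
1 = 17 − 4·4
1 = −4·157 + 37·17
1 = 37·959 − 226·157
1 = −226·3993 + 941·959
1 = 941·8945 − 2108·3993
1 = −2108·75553 + 17805·8945
So 8945·(17805) ≡ 1 (mod 75553), giving 8945⁻¹ ≡ 17805.
x ≡ 8945⁻¹·4538 ≡ 17805·4538 ≡ 32933 (mod 75553).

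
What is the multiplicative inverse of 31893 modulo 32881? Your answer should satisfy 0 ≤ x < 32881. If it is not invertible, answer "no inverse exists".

Apply the Euclidean algorithm to 32881 and 31893:
32881 = 1×31893 + 988
31893 = 32×988 + 277
988 = 3×277 + 157
277 = 1×157 + 120
157 = 1×120 + 37
120 = 3×37 + 9
37 = 4×9 + 1
9 = 9×1 + 0
The gcd is 1. Working backward:
1 = 37 − 4·9
1 = −4·120 + 13·37
1 = 13·157 − 17·120
1 = −17·277 + 30·157
1 = 30·988 − 107·277
1 = −107·31893 + 3454·988
1 = 3454·32881 − 3561·31893
Thus 31893·(-3561) ≡ 1 (mod 32881); reducing, -3561 mod 32881 = 29320.

29320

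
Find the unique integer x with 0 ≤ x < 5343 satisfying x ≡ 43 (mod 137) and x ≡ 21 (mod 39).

4701

Write x = 43 + 137·k. Then 137·k ≡ 21 − 43 ≡ 17 (mod 39).
Need 137⁻¹ mod 39. Extended Euclid on (39, 20):
39 = 1·20 + 19
20 = 1·19 + 1
19 = 19·1 + 0
Back-substitute:
1 = 20 − 19
1 = −39 + 2·20
137⁻¹ ≡ 2 (mod 39), so k ≡ 2·17 ≡ 34 (mod 39).
x = 43 + 137·34 = 4701.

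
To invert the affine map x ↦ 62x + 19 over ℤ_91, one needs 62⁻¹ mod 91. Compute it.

gcd(91, 62) by repeated division:
91 = 1*62 + 29
62 = 2*29 + 4
29 = 7*4 + 1
4 = 4*1 + 0
Since gcd(62, 91) = 1, back-substitute to write 1 as a combination:
1 = 29 − 7·4
1 = −7·62 + 15·29
1 = 15·91 − 22·62
So 62·(-22) ≡ 1 (mod 91), and -22 ≡ 69 (mod 91).

69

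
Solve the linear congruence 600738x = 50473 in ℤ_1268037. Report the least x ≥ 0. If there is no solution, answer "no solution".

no solution

gcd(600738, 1268037):
1268037 = 2*600738 + 66561
600738 = 9*66561 + 1689
66561 = 39*1689 + 690
1689 = 2*690 + 309
690 = 2*309 + 72
309 = 4*72 + 21
72 = 3*21 + 9
21 = 2*9 + 3
9 = 3*3 + 0
gcd = 3, but 3 ∤ 50473, so the congruence has no solution.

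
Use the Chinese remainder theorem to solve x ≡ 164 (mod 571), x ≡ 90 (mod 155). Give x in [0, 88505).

6445

Write x = 164 + 571·k. Then 571·k ≡ 90 − 164 ≡ 81 (mod 155).
Need 571⁻¹ mod 155. Extended Euclid on (155, 106):
155 = 1×106 + 49
106 = 2×49 + 8
49 = 6×8 + 1
8 = 8×1 + 0
Back-substitute:
1 = 49 − 6·8
1 = −6·106 + 13·49
1 = 13·155 − 19·106
571⁻¹ ≡ 136 (mod 155), so k ≡ 136·81 ≡ 11 (mod 155).
x = 164 + 571·11 = 6445.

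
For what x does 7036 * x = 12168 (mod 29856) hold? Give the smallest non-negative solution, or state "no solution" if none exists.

3006

First find gcd(7036, 29856):
29856 = 4·7036 + 1712
7036 = 4·1712 + 188
1712 = 9·188 + 20
188 = 9·20 + 8
20 = 2·8 + 4
8 = 2·4 + 0
gcd = 4 and 4 | 12168, so solutions exist. Divide through by 4: 1759x ≡ 3042 (mod 7464).
Now find 1759⁻¹ mod 7464:
7464 = 4·1759 + 428
1759 = 4·428 + 47
428 = 9·47 + 5
47 = 9·5 + 2
5 = 2·2 + 1
2 = 2·1 + 0
Back-substitute:
1 = 5 − 2·2
1 = −2·47 + 19·5
1 = 19·428 − 173·47
1 = −173·1759 + 711·428
1 = 711·7464 − 3017·1759
So 1759·(-3017) ≡ 1 (mod 7464), i.e. 1759⁻¹ ≡ 4447.
Then x ≡ 4447·3042 ≡ 3006 (mod 7464); the smallest non-negative solution is x = 3006.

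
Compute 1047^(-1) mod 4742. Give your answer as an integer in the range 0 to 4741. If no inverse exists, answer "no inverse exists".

Extended Euclidean algorithm:
4742 = 4×1047 + 554
1047 = 1×554 + 493
554 = 1×493 + 61
493 = 8×61 + 5
61 = 12×5 + 1
5 = 5×1 + 0
The gcd is 1. Working backward:
1 = 61 − 12·5
1 = −12·493 + 97·61
1 = 97·554 − 109·493
1 = −109·1047 + 206·554
1 = 206·4742 − 933·1047
Hence 1047⁻¹ ≡ -933 ≡ 3809 (mod 4742).

3809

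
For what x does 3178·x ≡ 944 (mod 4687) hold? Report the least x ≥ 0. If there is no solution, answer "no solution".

4236

First find gcd(3178, 4687):
4687 = 1×3178 + 1509
3178 = 2×1509 + 160
1509 = 9×160 + 69
160 = 2×69 + 22
69 = 3×22 + 3
22 = 7×3 + 1
3 = 3×1 + 0
gcd = 1, so a unique solution mod 4687 exists.
Back-substitute for the Bézout coefficients:
1 = 22 − 7·3
1 = −7·69 + 22·22
1 = 22·160 − 51·69
1 = −51·1509 + 481·160
1 = 481·3178 − 1013·1509
1 = −1013·4687 + 1494·3178
So 3178·(1494) ≡ 1 (mod 4687), giving 3178⁻¹ ≡ 1494.
x ≡ 3178⁻¹·944 ≡ 1494·944 ≡ 4236 (mod 4687).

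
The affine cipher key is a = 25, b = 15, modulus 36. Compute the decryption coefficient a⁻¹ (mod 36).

Apply the Euclidean algorithm to 36 and 25:
36 = 1·25 + 11
25 = 2·11 + 3
11 = 3·3 + 2
3 = 1·2 + 1
2 = 2·1 + 0
Since gcd(25, 36) = 1, back-substitute to write 1 as a combination:
1 = 3 − 2
1 = −11 + 4·3
1 = 4·25 − 9·11
1 = −9·36 + 13·25
So 25·13 ≡ 1 (mod 36).

13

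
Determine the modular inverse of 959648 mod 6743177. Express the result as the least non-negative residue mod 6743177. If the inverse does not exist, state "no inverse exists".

215910

gcd(6743177, 959648) by repeated division:
6743177 = 7*959648 + 25641
959648 = 37*25641 + 10931
25641 = 2*10931 + 3779
10931 = 2*3779 + 3373
3779 = 1*3373 + 406
3373 = 8*406 + 125
406 = 3*125 + 31
125 = 4*31 + 1
31 = 31*1 + 0
Since gcd(959648, 6743177) = 1, back-substitute to write 1 as a combination:
1 = 125 − 4·31
1 = −4·406 + 13·125
1 = 13·3373 − 108·406
1 = −108·3779 + 121·3373
1 = 121·10931 − 350·3779
1 = −350·25641 + 821·10931
1 = 821·959648 − 30727·25641
1 = −30727·6743177 + 215910·959648
So 959648·215910 ≡ 1 (mod 6743177).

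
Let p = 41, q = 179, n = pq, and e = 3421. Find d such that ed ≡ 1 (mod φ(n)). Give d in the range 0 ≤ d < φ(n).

φ(n) = (p−1)(q−1) = 40·178 = 7120.
Need d with 3421·d ≡ 1 (mod 7120). Apply the extended Euclidean algorithm:
7120 = 2*3421 + 278
3421 = 12*278 + 85
278 = 3*85 + 23
85 = 3*23 + 16
23 = 1*16 + 7
16 = 2*7 + 2
7 = 3*2 + 1
2 = 2*1 + 0
Back-substitute:
1 = 7 − 3·2
1 = −3·16 + 7·7
1 = 7·23 − 10·16
1 = −10·85 + 37·23
1 = 37·278 − 121·85
1 = −121·3421 + 1489·278
1 = 1489·7120 − 3099·3421
So 3421·(-3099) ≡ 1 (mod 7120), hence d ≡ -3099 ≡ 4021 (mod 7120).

4021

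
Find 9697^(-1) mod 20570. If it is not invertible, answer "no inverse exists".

9253

Apply the Euclidean algorithm to 20570 and 9697:
20570 = 2*9697 + 1176
9697 = 8*1176 + 289
1176 = 4*289 + 20
289 = 14*20 + 9
20 = 2*9 + 2
9 = 4*2 + 1
2 = 2*1 + 0
gcd = 1, so the inverse exists. Back-substitute:
1 = 9 − 4·2
1 = −4·20 + 9·9
1 = 9·289 − 130·20
1 = −130·1176 + 529·289
1 = 529·9697 − 4362·1176
1 = −4362·20570 + 9253·9697
So 9697·9253 ≡ 1 (mod 20570).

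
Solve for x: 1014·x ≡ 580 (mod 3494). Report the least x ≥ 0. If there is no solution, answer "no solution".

First find gcd(1014, 3494):
3494 = 3*1014 + 452
1014 = 2*452 + 110
452 = 4*110 + 12
110 = 9*12 + 2
12 = 6*2 + 0
gcd = 2 and 2 | 580, so solutions exist. Divide through by 2: 507x ≡ 290 (mod 1747).
Now find 507⁻¹ mod 1747:
1747 = 3·507 + 226
507 = 2·226 + 55
226 = 4·55 + 6
55 = 9·6 + 1
6 = 6·1 + 0
Back-substitute:
1 = 55 − 9·6
1 = −9·226 + 37·55
1 = 37·507 − 83·226
1 = −83·1747 + 286·507
So 507⁻¹ ≡ 286 (mod 1747).
Then x ≡ 286·290 ≡ 831 (mod 1747); the smallest non-negative solution is x = 831.

831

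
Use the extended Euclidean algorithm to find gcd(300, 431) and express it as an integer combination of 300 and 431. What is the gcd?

Repeated division:
431 = 1·300 + 131
300 = 2·131 + 38
131 = 3·38 + 17
38 = 2·17 + 4
17 = 4·4 + 1
4 = 4·1 + 0
gcd(300, 431) = 1.
Working backward:
1 = 17 − 4·4
1 = −4·38 + 9·17
1 = 9·131 − 31·38
1 = −31·300 + 71·131
1 = 71·431 − 102·300
So 1 = (71)·431 + (-102)·300.

1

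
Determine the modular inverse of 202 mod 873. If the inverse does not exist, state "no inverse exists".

376

gcd(873, 202) by repeated division:
873 = 4*202 + 65
202 = 3*65 + 7
65 = 9*7 + 2
7 = 3*2 + 1
2 = 2*1 + 0
Since gcd(202, 873) = 1, back-substitute to write 1 as a combination:
1 = 7 − 3·2
1 = −3·65 + 28·7
1 = 28·202 − 87·65
1 = −87·873 + 376·202
So 202·376 ≡ 1 (mod 873).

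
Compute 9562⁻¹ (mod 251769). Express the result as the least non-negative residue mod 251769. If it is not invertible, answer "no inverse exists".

no inverse exists

Euclidean algorithm on 251769, 9562:
251769 = 26*9562 + 3157
9562 = 3*3157 + 91
3157 = 34*91 + 63
91 = 1*63 + 28
63 = 2*28 + 7
28 = 4*7 + 0
The gcd is 7, not 1, hence no inverse exists.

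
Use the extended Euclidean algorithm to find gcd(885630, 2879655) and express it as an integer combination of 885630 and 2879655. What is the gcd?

15

Repeated division:
2879655 = 3·885630 + 222765
885630 = 3·222765 + 217335
222765 = 1·217335 + 5430
217335 = 40·5430 + 135
5430 = 40·135 + 30
135 = 4·30 + 15
30 = 2·15 + 0
gcd(885630, 2879655) = 15.
Express as a combination:
15 = 135 − 4·30
15 = −4·5430 + 161·135
15 = 161·217335 − 6444·5430
15 = −6444·222765 + 6605·217335
15 = 6605·885630 − 26259·222765
15 = −26259·2879655 + 85382·885630
So 15 = (-26259)·2879655 + (85382)·885630.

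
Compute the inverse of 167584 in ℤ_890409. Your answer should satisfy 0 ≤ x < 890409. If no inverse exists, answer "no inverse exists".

417613

Apply the Euclidean algorithm to 890409 and 167584:
890409 = 5×167584 + 52489
167584 = 3×52489 + 10117
52489 = 5×10117 + 1904
10117 = 5×1904 + 597
1904 = 3×597 + 113
597 = 5×113 + 32
113 = 3×32 + 17
32 = 1×17 + 15
17 = 1×15 + 2
15 = 7×2 + 1
2 = 2×1 + 0
The gcd is 1. Working backward:
1 = 15 − 7·2
1 = −7·17 + 8·15
1 = 8·32 − 15·17
1 = −15·113 + 53·32
1 = 53·597 − 280·113
1 = −280·1904 + 893·597
1 = 893·10117 − 4745·1904
1 = −4745·52489 + 24618·10117
1 = 24618·167584 − 78599·52489
1 = −78599·890409 + 417613·167584
So 167584·417613 ≡ 1 (mod 890409).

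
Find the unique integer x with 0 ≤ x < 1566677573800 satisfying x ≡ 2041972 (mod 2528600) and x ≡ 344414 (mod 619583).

Write x = 2041972 + 2528600·k. Then 2528600·k ≡ 344414 − 2041972 ≡ 161191 (mod 619583).
Need 2528600⁻¹ mod 619583. Extended Euclid on (619583, 50268):
619583 = 12×50268 + 16367
50268 = 3×16367 + 1167
16367 = 14×1167 + 29
1167 = 40×29 + 7
29 = 4×7 + 1
7 = 7×1 + 0
Back-substitute:
1 = 29 − 4·7
1 = −4·1167 + 161·29
1 = 161·16367 − 2258·1167
1 = −2258·50268 + 6935·16367
1 = 6935·619583 − 85478·50268
2528600⁻¹ ≡ 534105 (mod 619583), so k ≡ 534105·161191 ≡ 2456 (mod 619583).
x = 2041972 + 2528600·2456 = 6212283572.

6212283572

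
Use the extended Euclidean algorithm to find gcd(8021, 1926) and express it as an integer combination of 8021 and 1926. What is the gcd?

1

Euclidean algorithm:
8021 = 4×1926 + 317
1926 = 6×317 + 24
317 = 13×24 + 5
24 = 4×5 + 4
5 = 1×4 + 1
4 = 4×1 + 0
gcd(8021, 1926) = 1.
Working backward:
1 = 5 − 4
1 = −24 + 5·5
1 = 5·317 − 66·24
1 = −66·1926 + 401·317
1 = 401·8021 − 1670·1926
So 1 = (401)·8021 + (-1670)·1926.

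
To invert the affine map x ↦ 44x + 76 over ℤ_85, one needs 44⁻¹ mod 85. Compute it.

gcd(85, 44) by repeated division:
85 = 1·44 + 41
44 = 1·41 + 3
41 = 13·3 + 2
3 = 1·2 + 1
2 = 2·1 + 0
gcd = 1, so the inverse exists. Back-substitute:
1 = 3 − 2
1 = −41 + 14·3
1 = 14·44 − 15·41
1 = −15·85 + 29·44
So 44·29 ≡ 1 (mod 85).

29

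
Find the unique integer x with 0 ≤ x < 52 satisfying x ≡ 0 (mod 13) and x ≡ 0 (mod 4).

Write x = 0 + 13·k. Then 13·k ≡ 0 − 0 ≡ 0 (mod 4).
Need 13⁻¹ mod 4. Extended Euclid on (4, 1):
4 = 4·1 + 0
13⁻¹ ≡ 1 (mod 4), so k ≡ 1·0 ≡ 0 (mod 4).
x = 0 + 13·0 = 0.

0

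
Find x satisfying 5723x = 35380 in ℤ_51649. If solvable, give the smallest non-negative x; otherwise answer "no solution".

43587

First find gcd(5723, 51649):
51649 = 9*5723 + 142
5723 = 40*142 + 43
142 = 3*43 + 13
43 = 3*13 + 4
13 = 3*4 + 1
4 = 4*1 + 0
gcd = 1, so a unique solution mod 51649 exists.
Back-substitute for the Bézout coefficients:
1 = 13 − 3·4
1 = −3·43 + 10·13
1 = 10·142 − 33·43
1 = −33·5723 + 1330·142
1 = 1330·51649 − 12003·5723
So 5723·(-12003) ≡ 1 (mod 51649), giving 5723⁻¹ ≡ 39646.
x ≡ 5723⁻¹·35380 ≡ 39646·35380 ≡ 43587 (mod 51649).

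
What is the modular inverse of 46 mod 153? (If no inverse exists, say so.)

10

gcd(153, 46) by repeated division:
153 = 3·46 + 15
46 = 3·15 + 1
15 = 15·1 + 0
gcd = 1, so the inverse exists. Back-substitute:
1 = 46 − 3·15
1 = −3·153 + 10·46
So 46·10 ≡ 1 (mod 153).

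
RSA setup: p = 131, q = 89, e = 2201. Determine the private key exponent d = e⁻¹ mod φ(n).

φ(n) = (p−1)(q−1) = 130·88 = 11440.
Need d with 2201·d ≡ 1 (mod 11440). Apply the extended Euclidean algorithm:
11440 = 5·2201 + 435
2201 = 5·435 + 26
435 = 16·26 + 19
26 = 1·19 + 7
19 = 2·7 + 5
7 = 1·5 + 2
5 = 2·2 + 1
2 = 2·1 + 0
Back-substitute:
1 = 5 − 2·2
1 = −2·7 + 3·5
1 = 3·19 − 8·7
1 = −8·26 + 11·19
1 = 11·435 − 184·26
1 = −184·2201 + 931·435
1 = 931·11440 − 4839·2201
So 2201·(-4839) ≡ 1 (mod 11440), hence d ≡ -4839 ≡ 6601 (mod 11440).

6601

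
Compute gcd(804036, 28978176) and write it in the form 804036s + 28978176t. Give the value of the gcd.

Repeated division:
28978176 = 36×804036 + 32880
804036 = 24×32880 + 14916
32880 = 2×14916 + 3048
14916 = 4×3048 + 2724
3048 = 1×2724 + 324
2724 = 8×324 + 132
324 = 2×132 + 60
132 = 2×60 + 12
60 = 5×12 + 0
gcd(804036, 28978176) = 12.
Back-substituting:
12 = 132 − 2·60
12 = −2·324 + 5·132
12 = 5·2724 − 42·324
12 = −42·3048 + 47·2724
12 = 47·14916 − 230·3048
12 = −230·32880 + 507·14916
12 = 507·804036 − 12398·32880
12 = −12398·28978176 + 446835·804036
So 12 = (-12398)·28978176 + (446835)·804036.

12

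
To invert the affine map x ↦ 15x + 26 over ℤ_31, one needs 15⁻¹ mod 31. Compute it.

Apply the Euclidean algorithm to 31 and 15:
31 = 2·15 + 1
15 = 15·1 + 0
Since gcd(15, 31) = 1, back-substitute to write 1 as a combination:
1 = 31 − 2·15
Hence 15⁻¹ ≡ -2 ≡ 29 (mod 31).

29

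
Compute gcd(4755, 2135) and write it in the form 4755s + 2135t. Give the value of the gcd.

5

Euclidean algorithm:
4755 = 2·2135 + 485
2135 = 4·485 + 195
485 = 2·195 + 95
195 = 2·95 + 5
95 = 19·5 + 0
gcd(4755, 2135) = 5.
Working backward:
5 = 195 − 2·95
5 = −2·485 + 5·195
5 = 5·2135 − 22·485
5 = −22·4755 + 49·2135
So 5 = (-22)·4755 + (49)·2135.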